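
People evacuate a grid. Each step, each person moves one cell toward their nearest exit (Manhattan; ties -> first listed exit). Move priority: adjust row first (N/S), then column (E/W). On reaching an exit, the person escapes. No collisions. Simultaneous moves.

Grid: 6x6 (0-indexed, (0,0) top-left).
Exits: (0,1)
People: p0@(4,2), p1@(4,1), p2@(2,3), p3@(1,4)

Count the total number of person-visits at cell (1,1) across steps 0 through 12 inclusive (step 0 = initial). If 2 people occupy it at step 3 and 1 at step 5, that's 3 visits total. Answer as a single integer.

Answer: 1

Derivation:
Step 0: p0@(4,2) p1@(4,1) p2@(2,3) p3@(1,4) -> at (1,1): 0 [-], cum=0
Step 1: p0@(3,2) p1@(3,1) p2@(1,3) p3@(0,4) -> at (1,1): 0 [-], cum=0
Step 2: p0@(2,2) p1@(2,1) p2@(0,3) p3@(0,3) -> at (1,1): 0 [-], cum=0
Step 3: p0@(1,2) p1@(1,1) p2@(0,2) p3@(0,2) -> at (1,1): 1 [p1], cum=1
Step 4: p0@(0,2) p1@ESC p2@ESC p3@ESC -> at (1,1): 0 [-], cum=1
Step 5: p0@ESC p1@ESC p2@ESC p3@ESC -> at (1,1): 0 [-], cum=1
Total visits = 1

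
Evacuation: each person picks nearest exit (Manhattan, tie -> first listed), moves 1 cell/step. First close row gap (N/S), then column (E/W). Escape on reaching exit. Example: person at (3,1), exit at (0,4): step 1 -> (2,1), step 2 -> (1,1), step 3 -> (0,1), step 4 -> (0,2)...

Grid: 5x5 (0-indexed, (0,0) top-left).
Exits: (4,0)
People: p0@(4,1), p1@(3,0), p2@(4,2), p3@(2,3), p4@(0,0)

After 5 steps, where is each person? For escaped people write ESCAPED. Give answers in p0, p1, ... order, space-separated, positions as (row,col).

Step 1: p0:(4,1)->(4,0)->EXIT | p1:(3,0)->(4,0)->EXIT | p2:(4,2)->(4,1) | p3:(2,3)->(3,3) | p4:(0,0)->(1,0)
Step 2: p0:escaped | p1:escaped | p2:(4,1)->(4,0)->EXIT | p3:(3,3)->(4,3) | p4:(1,0)->(2,0)
Step 3: p0:escaped | p1:escaped | p2:escaped | p3:(4,3)->(4,2) | p4:(2,0)->(3,0)
Step 4: p0:escaped | p1:escaped | p2:escaped | p3:(4,2)->(4,1) | p4:(3,0)->(4,0)->EXIT
Step 5: p0:escaped | p1:escaped | p2:escaped | p3:(4,1)->(4,0)->EXIT | p4:escaped

ESCAPED ESCAPED ESCAPED ESCAPED ESCAPED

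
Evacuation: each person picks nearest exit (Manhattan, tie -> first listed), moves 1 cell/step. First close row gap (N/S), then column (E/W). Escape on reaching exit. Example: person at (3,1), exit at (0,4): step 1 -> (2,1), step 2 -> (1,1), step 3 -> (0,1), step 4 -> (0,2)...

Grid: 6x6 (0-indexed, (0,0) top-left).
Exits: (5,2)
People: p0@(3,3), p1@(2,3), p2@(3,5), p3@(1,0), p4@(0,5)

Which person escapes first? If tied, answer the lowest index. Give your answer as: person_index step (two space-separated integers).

Step 1: p0:(3,3)->(4,3) | p1:(2,3)->(3,3) | p2:(3,5)->(4,5) | p3:(1,0)->(2,0) | p4:(0,5)->(1,5)
Step 2: p0:(4,3)->(5,3) | p1:(3,3)->(4,3) | p2:(4,5)->(5,5) | p3:(2,0)->(3,0) | p4:(1,5)->(2,5)
Step 3: p0:(5,3)->(5,2)->EXIT | p1:(4,3)->(5,3) | p2:(5,5)->(5,4) | p3:(3,0)->(4,0) | p4:(2,5)->(3,5)
Step 4: p0:escaped | p1:(5,3)->(5,2)->EXIT | p2:(5,4)->(5,3) | p3:(4,0)->(5,0) | p4:(3,5)->(4,5)
Step 5: p0:escaped | p1:escaped | p2:(5,3)->(5,2)->EXIT | p3:(5,0)->(5,1) | p4:(4,5)->(5,5)
Step 6: p0:escaped | p1:escaped | p2:escaped | p3:(5,1)->(5,2)->EXIT | p4:(5,5)->(5,4)
Step 7: p0:escaped | p1:escaped | p2:escaped | p3:escaped | p4:(5,4)->(5,3)
Step 8: p0:escaped | p1:escaped | p2:escaped | p3:escaped | p4:(5,3)->(5,2)->EXIT
Exit steps: [3, 4, 5, 6, 8]
First to escape: p0 at step 3

Answer: 0 3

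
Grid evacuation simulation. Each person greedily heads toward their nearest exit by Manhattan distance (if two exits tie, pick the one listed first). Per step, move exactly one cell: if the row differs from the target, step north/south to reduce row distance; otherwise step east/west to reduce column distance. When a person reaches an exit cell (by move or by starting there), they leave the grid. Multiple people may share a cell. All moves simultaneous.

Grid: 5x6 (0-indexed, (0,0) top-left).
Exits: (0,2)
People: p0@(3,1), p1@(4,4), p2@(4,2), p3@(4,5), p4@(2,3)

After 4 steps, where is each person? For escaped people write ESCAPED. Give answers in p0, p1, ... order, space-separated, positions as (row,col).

Step 1: p0:(3,1)->(2,1) | p1:(4,4)->(3,4) | p2:(4,2)->(3,2) | p3:(4,5)->(3,5) | p4:(2,3)->(1,3)
Step 2: p0:(2,1)->(1,1) | p1:(3,4)->(2,4) | p2:(3,2)->(2,2) | p3:(3,5)->(2,5) | p4:(1,3)->(0,3)
Step 3: p0:(1,1)->(0,1) | p1:(2,4)->(1,4) | p2:(2,2)->(1,2) | p3:(2,5)->(1,5) | p4:(0,3)->(0,2)->EXIT
Step 4: p0:(0,1)->(0,2)->EXIT | p1:(1,4)->(0,4) | p2:(1,2)->(0,2)->EXIT | p3:(1,5)->(0,5) | p4:escaped

ESCAPED (0,4) ESCAPED (0,5) ESCAPED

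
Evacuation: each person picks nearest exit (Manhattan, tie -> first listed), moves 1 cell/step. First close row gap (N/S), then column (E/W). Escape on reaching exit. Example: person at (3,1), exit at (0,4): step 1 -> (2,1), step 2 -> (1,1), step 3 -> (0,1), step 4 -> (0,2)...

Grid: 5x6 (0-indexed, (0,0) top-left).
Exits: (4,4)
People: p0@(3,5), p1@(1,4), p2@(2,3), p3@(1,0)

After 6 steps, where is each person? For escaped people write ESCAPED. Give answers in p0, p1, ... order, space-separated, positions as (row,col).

Step 1: p0:(3,5)->(4,5) | p1:(1,4)->(2,4) | p2:(2,3)->(3,3) | p3:(1,0)->(2,0)
Step 2: p0:(4,5)->(4,4)->EXIT | p1:(2,4)->(3,4) | p2:(3,3)->(4,3) | p3:(2,0)->(3,0)
Step 3: p0:escaped | p1:(3,4)->(4,4)->EXIT | p2:(4,3)->(4,4)->EXIT | p3:(3,0)->(4,0)
Step 4: p0:escaped | p1:escaped | p2:escaped | p3:(4,0)->(4,1)
Step 5: p0:escaped | p1:escaped | p2:escaped | p3:(4,1)->(4,2)
Step 6: p0:escaped | p1:escaped | p2:escaped | p3:(4,2)->(4,3)

ESCAPED ESCAPED ESCAPED (4,3)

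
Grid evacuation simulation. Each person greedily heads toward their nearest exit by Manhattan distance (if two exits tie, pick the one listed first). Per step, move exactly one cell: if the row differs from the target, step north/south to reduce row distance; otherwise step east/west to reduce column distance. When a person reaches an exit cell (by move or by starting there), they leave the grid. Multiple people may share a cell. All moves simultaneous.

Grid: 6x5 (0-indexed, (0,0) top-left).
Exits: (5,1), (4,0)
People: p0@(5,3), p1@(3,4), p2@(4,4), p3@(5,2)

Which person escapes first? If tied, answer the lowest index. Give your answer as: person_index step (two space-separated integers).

Step 1: p0:(5,3)->(5,2) | p1:(3,4)->(4,4) | p2:(4,4)->(5,4) | p3:(5,2)->(5,1)->EXIT
Step 2: p0:(5,2)->(5,1)->EXIT | p1:(4,4)->(5,4) | p2:(5,4)->(5,3) | p3:escaped
Step 3: p0:escaped | p1:(5,4)->(5,3) | p2:(5,3)->(5,2) | p3:escaped
Step 4: p0:escaped | p1:(5,3)->(5,2) | p2:(5,2)->(5,1)->EXIT | p3:escaped
Step 5: p0:escaped | p1:(5,2)->(5,1)->EXIT | p2:escaped | p3:escaped
Exit steps: [2, 5, 4, 1]
First to escape: p3 at step 1

Answer: 3 1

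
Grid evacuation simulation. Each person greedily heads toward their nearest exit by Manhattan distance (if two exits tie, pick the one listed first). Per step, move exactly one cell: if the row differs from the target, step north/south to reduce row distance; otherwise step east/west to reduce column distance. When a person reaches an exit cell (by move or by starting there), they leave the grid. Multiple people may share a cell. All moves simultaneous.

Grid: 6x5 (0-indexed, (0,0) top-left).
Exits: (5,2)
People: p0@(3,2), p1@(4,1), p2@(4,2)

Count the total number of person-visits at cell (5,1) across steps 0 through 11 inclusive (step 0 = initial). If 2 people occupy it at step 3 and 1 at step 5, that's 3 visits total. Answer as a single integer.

Step 0: p0@(3,2) p1@(4,1) p2@(4,2) -> at (5,1): 0 [-], cum=0
Step 1: p0@(4,2) p1@(5,1) p2@ESC -> at (5,1): 1 [p1], cum=1
Step 2: p0@ESC p1@ESC p2@ESC -> at (5,1): 0 [-], cum=1
Total visits = 1

Answer: 1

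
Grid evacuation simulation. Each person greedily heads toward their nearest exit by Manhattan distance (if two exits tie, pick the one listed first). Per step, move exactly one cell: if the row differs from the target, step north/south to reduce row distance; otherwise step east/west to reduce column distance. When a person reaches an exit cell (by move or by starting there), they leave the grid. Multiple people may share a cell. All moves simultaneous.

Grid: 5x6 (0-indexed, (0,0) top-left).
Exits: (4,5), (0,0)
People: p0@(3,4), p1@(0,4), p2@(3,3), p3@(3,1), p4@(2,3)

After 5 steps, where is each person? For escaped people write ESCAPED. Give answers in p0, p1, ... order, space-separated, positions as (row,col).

Step 1: p0:(3,4)->(4,4) | p1:(0,4)->(0,3) | p2:(3,3)->(4,3) | p3:(3,1)->(2,1) | p4:(2,3)->(3,3)
Step 2: p0:(4,4)->(4,5)->EXIT | p1:(0,3)->(0,2) | p2:(4,3)->(4,4) | p3:(2,1)->(1,1) | p4:(3,3)->(4,3)
Step 3: p0:escaped | p1:(0,2)->(0,1) | p2:(4,4)->(4,5)->EXIT | p3:(1,1)->(0,1) | p4:(4,3)->(4,4)
Step 4: p0:escaped | p1:(0,1)->(0,0)->EXIT | p2:escaped | p3:(0,1)->(0,0)->EXIT | p4:(4,4)->(4,5)->EXIT

ESCAPED ESCAPED ESCAPED ESCAPED ESCAPED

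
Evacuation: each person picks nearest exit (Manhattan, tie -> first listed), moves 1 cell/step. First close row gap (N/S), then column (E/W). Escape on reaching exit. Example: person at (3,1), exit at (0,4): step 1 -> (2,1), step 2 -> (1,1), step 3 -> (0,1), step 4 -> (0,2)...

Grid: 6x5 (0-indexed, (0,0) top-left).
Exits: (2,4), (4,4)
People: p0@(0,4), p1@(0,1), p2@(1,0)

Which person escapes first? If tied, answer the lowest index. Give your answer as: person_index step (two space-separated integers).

Step 1: p0:(0,4)->(1,4) | p1:(0,1)->(1,1) | p2:(1,0)->(2,0)
Step 2: p0:(1,4)->(2,4)->EXIT | p1:(1,1)->(2,1) | p2:(2,0)->(2,1)
Step 3: p0:escaped | p1:(2,1)->(2,2) | p2:(2,1)->(2,2)
Step 4: p0:escaped | p1:(2,2)->(2,3) | p2:(2,2)->(2,3)
Step 5: p0:escaped | p1:(2,3)->(2,4)->EXIT | p2:(2,3)->(2,4)->EXIT
Exit steps: [2, 5, 5]
First to escape: p0 at step 2

Answer: 0 2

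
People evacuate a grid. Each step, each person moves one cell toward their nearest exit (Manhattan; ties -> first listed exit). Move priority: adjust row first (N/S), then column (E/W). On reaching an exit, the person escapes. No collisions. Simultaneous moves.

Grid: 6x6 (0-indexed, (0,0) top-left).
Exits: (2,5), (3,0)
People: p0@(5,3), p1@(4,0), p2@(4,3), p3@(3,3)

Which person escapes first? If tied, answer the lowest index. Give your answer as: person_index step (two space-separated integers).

Answer: 1 1

Derivation:
Step 1: p0:(5,3)->(4,3) | p1:(4,0)->(3,0)->EXIT | p2:(4,3)->(3,3) | p3:(3,3)->(2,3)
Step 2: p0:(4,3)->(3,3) | p1:escaped | p2:(3,3)->(2,3) | p3:(2,3)->(2,4)
Step 3: p0:(3,3)->(2,3) | p1:escaped | p2:(2,3)->(2,4) | p3:(2,4)->(2,5)->EXIT
Step 4: p0:(2,3)->(2,4) | p1:escaped | p2:(2,4)->(2,5)->EXIT | p3:escaped
Step 5: p0:(2,4)->(2,5)->EXIT | p1:escaped | p2:escaped | p3:escaped
Exit steps: [5, 1, 4, 3]
First to escape: p1 at step 1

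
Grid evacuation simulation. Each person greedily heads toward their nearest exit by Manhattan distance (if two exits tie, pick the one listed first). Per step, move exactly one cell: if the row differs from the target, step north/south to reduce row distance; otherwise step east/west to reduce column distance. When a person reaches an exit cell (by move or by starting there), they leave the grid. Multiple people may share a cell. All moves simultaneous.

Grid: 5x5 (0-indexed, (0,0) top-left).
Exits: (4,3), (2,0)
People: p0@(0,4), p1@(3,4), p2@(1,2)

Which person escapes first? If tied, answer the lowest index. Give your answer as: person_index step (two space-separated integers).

Answer: 1 2

Derivation:
Step 1: p0:(0,4)->(1,4) | p1:(3,4)->(4,4) | p2:(1,2)->(2,2)
Step 2: p0:(1,4)->(2,4) | p1:(4,4)->(4,3)->EXIT | p2:(2,2)->(2,1)
Step 3: p0:(2,4)->(3,4) | p1:escaped | p2:(2,1)->(2,0)->EXIT
Step 4: p0:(3,4)->(4,4) | p1:escaped | p2:escaped
Step 5: p0:(4,4)->(4,3)->EXIT | p1:escaped | p2:escaped
Exit steps: [5, 2, 3]
First to escape: p1 at step 2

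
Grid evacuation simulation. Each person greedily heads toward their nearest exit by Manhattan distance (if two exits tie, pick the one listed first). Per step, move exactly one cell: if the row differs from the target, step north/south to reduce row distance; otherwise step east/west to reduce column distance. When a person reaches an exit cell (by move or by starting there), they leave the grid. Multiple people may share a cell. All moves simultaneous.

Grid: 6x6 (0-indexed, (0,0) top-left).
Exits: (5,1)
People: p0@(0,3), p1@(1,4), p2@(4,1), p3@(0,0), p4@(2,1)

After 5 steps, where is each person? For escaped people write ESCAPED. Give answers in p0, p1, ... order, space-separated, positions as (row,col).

Step 1: p0:(0,3)->(1,3) | p1:(1,4)->(2,4) | p2:(4,1)->(5,1)->EXIT | p3:(0,0)->(1,0) | p4:(2,1)->(3,1)
Step 2: p0:(1,3)->(2,3) | p1:(2,4)->(3,4) | p2:escaped | p3:(1,0)->(2,0) | p4:(3,1)->(4,1)
Step 3: p0:(2,3)->(3,3) | p1:(3,4)->(4,4) | p2:escaped | p3:(2,0)->(3,0) | p4:(4,1)->(5,1)->EXIT
Step 4: p0:(3,3)->(4,3) | p1:(4,4)->(5,4) | p2:escaped | p3:(3,0)->(4,0) | p4:escaped
Step 5: p0:(4,3)->(5,3) | p1:(5,4)->(5,3) | p2:escaped | p3:(4,0)->(5,0) | p4:escaped

(5,3) (5,3) ESCAPED (5,0) ESCAPED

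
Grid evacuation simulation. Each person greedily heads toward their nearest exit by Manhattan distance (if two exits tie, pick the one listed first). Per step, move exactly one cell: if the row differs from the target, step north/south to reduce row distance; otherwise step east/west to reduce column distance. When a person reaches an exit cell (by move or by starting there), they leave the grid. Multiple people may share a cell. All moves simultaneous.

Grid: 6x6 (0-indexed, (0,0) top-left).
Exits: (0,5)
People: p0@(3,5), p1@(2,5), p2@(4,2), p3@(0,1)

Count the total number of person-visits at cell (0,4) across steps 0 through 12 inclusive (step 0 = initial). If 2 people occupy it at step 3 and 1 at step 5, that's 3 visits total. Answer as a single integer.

Answer: 2

Derivation:
Step 0: p0@(3,5) p1@(2,5) p2@(4,2) p3@(0,1) -> at (0,4): 0 [-], cum=0
Step 1: p0@(2,5) p1@(1,5) p2@(3,2) p3@(0,2) -> at (0,4): 0 [-], cum=0
Step 2: p0@(1,5) p1@ESC p2@(2,2) p3@(0,3) -> at (0,4): 0 [-], cum=0
Step 3: p0@ESC p1@ESC p2@(1,2) p3@(0,4) -> at (0,4): 1 [p3], cum=1
Step 4: p0@ESC p1@ESC p2@(0,2) p3@ESC -> at (0,4): 0 [-], cum=1
Step 5: p0@ESC p1@ESC p2@(0,3) p3@ESC -> at (0,4): 0 [-], cum=1
Step 6: p0@ESC p1@ESC p2@(0,4) p3@ESC -> at (0,4): 1 [p2], cum=2
Step 7: p0@ESC p1@ESC p2@ESC p3@ESC -> at (0,4): 0 [-], cum=2
Total visits = 2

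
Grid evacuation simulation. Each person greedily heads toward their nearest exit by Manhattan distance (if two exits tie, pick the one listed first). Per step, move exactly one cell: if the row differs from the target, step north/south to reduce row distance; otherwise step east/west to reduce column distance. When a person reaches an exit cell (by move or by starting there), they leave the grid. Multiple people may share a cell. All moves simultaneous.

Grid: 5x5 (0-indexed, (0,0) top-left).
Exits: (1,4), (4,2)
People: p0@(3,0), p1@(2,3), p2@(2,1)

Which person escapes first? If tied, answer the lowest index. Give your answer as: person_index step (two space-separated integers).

Step 1: p0:(3,0)->(4,0) | p1:(2,3)->(1,3) | p2:(2,1)->(3,1)
Step 2: p0:(4,0)->(4,1) | p1:(1,3)->(1,4)->EXIT | p2:(3,1)->(4,1)
Step 3: p0:(4,1)->(4,2)->EXIT | p1:escaped | p2:(4,1)->(4,2)->EXIT
Exit steps: [3, 2, 3]
First to escape: p1 at step 2

Answer: 1 2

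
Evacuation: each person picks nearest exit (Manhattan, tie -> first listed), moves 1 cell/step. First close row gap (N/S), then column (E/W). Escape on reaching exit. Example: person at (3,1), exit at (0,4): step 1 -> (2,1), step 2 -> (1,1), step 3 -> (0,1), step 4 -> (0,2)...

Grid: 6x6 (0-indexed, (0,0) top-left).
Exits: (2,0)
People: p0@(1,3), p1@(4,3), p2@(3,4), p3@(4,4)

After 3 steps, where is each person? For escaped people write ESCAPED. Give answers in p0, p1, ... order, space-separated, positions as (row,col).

Step 1: p0:(1,3)->(2,3) | p1:(4,3)->(3,3) | p2:(3,4)->(2,4) | p3:(4,4)->(3,4)
Step 2: p0:(2,3)->(2,2) | p1:(3,3)->(2,3) | p2:(2,4)->(2,3) | p3:(3,4)->(2,4)
Step 3: p0:(2,2)->(2,1) | p1:(2,3)->(2,2) | p2:(2,3)->(2,2) | p3:(2,4)->(2,3)

(2,1) (2,2) (2,2) (2,3)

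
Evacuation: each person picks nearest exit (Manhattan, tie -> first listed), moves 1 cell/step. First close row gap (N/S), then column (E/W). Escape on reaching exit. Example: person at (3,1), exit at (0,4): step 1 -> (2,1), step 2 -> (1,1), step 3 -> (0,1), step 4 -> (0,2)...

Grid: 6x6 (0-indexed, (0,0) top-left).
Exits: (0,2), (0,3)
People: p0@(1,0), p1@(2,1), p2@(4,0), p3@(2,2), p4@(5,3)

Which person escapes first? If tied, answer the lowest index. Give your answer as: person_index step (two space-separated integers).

Answer: 3 2

Derivation:
Step 1: p0:(1,0)->(0,0) | p1:(2,1)->(1,1) | p2:(4,0)->(3,0) | p3:(2,2)->(1,2) | p4:(5,3)->(4,3)
Step 2: p0:(0,0)->(0,1) | p1:(1,1)->(0,1) | p2:(3,0)->(2,0) | p3:(1,2)->(0,2)->EXIT | p4:(4,3)->(3,3)
Step 3: p0:(0,1)->(0,2)->EXIT | p1:(0,1)->(0,2)->EXIT | p2:(2,0)->(1,0) | p3:escaped | p4:(3,3)->(2,3)
Step 4: p0:escaped | p1:escaped | p2:(1,0)->(0,0) | p3:escaped | p4:(2,3)->(1,3)
Step 5: p0:escaped | p1:escaped | p2:(0,0)->(0,1) | p3:escaped | p4:(1,3)->(0,3)->EXIT
Step 6: p0:escaped | p1:escaped | p2:(0,1)->(0,2)->EXIT | p3:escaped | p4:escaped
Exit steps: [3, 3, 6, 2, 5]
First to escape: p3 at step 2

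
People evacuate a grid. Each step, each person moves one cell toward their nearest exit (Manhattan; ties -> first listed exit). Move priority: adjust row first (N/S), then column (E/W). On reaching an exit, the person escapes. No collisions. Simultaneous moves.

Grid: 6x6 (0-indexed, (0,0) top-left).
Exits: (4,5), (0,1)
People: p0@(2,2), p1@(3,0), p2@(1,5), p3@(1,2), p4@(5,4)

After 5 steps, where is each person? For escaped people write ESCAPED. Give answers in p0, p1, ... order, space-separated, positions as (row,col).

Step 1: p0:(2,2)->(1,2) | p1:(3,0)->(2,0) | p2:(1,5)->(2,5) | p3:(1,2)->(0,2) | p4:(5,4)->(4,4)
Step 2: p0:(1,2)->(0,2) | p1:(2,0)->(1,0) | p2:(2,5)->(3,5) | p3:(0,2)->(0,1)->EXIT | p4:(4,4)->(4,5)->EXIT
Step 3: p0:(0,2)->(0,1)->EXIT | p1:(1,0)->(0,0) | p2:(3,5)->(4,5)->EXIT | p3:escaped | p4:escaped
Step 4: p0:escaped | p1:(0,0)->(0,1)->EXIT | p2:escaped | p3:escaped | p4:escaped

ESCAPED ESCAPED ESCAPED ESCAPED ESCAPED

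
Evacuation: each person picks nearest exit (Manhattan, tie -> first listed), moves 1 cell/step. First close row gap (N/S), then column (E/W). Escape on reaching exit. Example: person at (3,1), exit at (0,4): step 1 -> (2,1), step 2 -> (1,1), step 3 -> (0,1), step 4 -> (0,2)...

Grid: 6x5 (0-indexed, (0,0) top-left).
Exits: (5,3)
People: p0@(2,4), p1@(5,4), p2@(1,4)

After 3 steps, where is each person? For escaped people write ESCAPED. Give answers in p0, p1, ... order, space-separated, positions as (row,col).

Step 1: p0:(2,4)->(3,4) | p1:(5,4)->(5,3)->EXIT | p2:(1,4)->(2,4)
Step 2: p0:(3,4)->(4,4) | p1:escaped | p2:(2,4)->(3,4)
Step 3: p0:(4,4)->(5,4) | p1:escaped | p2:(3,4)->(4,4)

(5,4) ESCAPED (4,4)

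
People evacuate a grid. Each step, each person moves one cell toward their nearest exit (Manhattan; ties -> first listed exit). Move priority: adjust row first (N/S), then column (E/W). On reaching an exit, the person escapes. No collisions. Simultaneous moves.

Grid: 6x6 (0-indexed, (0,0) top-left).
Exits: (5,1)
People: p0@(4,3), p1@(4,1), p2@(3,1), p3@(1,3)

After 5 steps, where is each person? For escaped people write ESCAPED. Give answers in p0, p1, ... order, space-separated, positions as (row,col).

Step 1: p0:(4,3)->(5,3) | p1:(4,1)->(5,1)->EXIT | p2:(3,1)->(4,1) | p3:(1,3)->(2,3)
Step 2: p0:(5,3)->(5,2) | p1:escaped | p2:(4,1)->(5,1)->EXIT | p3:(2,3)->(3,3)
Step 3: p0:(5,2)->(5,1)->EXIT | p1:escaped | p2:escaped | p3:(3,3)->(4,3)
Step 4: p0:escaped | p1:escaped | p2:escaped | p3:(4,3)->(5,3)
Step 5: p0:escaped | p1:escaped | p2:escaped | p3:(5,3)->(5,2)

ESCAPED ESCAPED ESCAPED (5,2)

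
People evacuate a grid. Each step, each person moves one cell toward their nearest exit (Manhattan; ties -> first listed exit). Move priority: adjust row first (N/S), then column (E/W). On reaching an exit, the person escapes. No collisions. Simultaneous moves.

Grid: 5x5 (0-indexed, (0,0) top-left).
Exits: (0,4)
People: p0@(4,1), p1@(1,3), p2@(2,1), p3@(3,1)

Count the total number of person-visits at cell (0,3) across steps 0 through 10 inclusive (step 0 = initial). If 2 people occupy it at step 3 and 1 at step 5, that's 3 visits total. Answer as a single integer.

Step 0: p0@(4,1) p1@(1,3) p2@(2,1) p3@(3,1) -> at (0,3): 0 [-], cum=0
Step 1: p0@(3,1) p1@(0,3) p2@(1,1) p3@(2,1) -> at (0,3): 1 [p1], cum=1
Step 2: p0@(2,1) p1@ESC p2@(0,1) p3@(1,1) -> at (0,3): 0 [-], cum=1
Step 3: p0@(1,1) p1@ESC p2@(0,2) p3@(0,1) -> at (0,3): 0 [-], cum=1
Step 4: p0@(0,1) p1@ESC p2@(0,3) p3@(0,2) -> at (0,3): 1 [p2], cum=2
Step 5: p0@(0,2) p1@ESC p2@ESC p3@(0,3) -> at (0,3): 1 [p3], cum=3
Step 6: p0@(0,3) p1@ESC p2@ESC p3@ESC -> at (0,3): 1 [p0], cum=4
Step 7: p0@ESC p1@ESC p2@ESC p3@ESC -> at (0,3): 0 [-], cum=4
Total visits = 4

Answer: 4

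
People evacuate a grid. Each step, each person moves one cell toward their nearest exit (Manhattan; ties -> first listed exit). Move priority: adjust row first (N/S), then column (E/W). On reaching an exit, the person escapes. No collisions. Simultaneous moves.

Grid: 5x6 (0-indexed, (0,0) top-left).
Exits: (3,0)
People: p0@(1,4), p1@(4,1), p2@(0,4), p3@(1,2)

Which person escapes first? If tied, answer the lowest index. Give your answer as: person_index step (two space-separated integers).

Answer: 1 2

Derivation:
Step 1: p0:(1,4)->(2,4) | p1:(4,1)->(3,1) | p2:(0,4)->(1,4) | p3:(1,2)->(2,2)
Step 2: p0:(2,4)->(3,4) | p1:(3,1)->(3,0)->EXIT | p2:(1,4)->(2,4) | p3:(2,2)->(3,2)
Step 3: p0:(3,4)->(3,3) | p1:escaped | p2:(2,4)->(3,4) | p3:(3,2)->(3,1)
Step 4: p0:(3,3)->(3,2) | p1:escaped | p2:(3,4)->(3,3) | p3:(3,1)->(3,0)->EXIT
Step 5: p0:(3,2)->(3,1) | p1:escaped | p2:(3,3)->(3,2) | p3:escaped
Step 6: p0:(3,1)->(3,0)->EXIT | p1:escaped | p2:(3,2)->(3,1) | p3:escaped
Step 7: p0:escaped | p1:escaped | p2:(3,1)->(3,0)->EXIT | p3:escaped
Exit steps: [6, 2, 7, 4]
First to escape: p1 at step 2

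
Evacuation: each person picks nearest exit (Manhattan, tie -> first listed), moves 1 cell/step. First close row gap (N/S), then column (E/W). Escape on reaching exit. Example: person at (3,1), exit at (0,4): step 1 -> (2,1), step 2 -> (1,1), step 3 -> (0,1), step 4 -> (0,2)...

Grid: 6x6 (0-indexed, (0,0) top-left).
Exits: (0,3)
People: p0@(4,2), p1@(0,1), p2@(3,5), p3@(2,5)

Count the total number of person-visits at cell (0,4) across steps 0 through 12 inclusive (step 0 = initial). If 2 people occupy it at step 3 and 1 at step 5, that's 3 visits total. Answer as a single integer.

Step 0: p0@(4,2) p1@(0,1) p2@(3,5) p3@(2,5) -> at (0,4): 0 [-], cum=0
Step 1: p0@(3,2) p1@(0,2) p2@(2,5) p3@(1,5) -> at (0,4): 0 [-], cum=0
Step 2: p0@(2,2) p1@ESC p2@(1,5) p3@(0,5) -> at (0,4): 0 [-], cum=0
Step 3: p0@(1,2) p1@ESC p2@(0,5) p3@(0,4) -> at (0,4): 1 [p3], cum=1
Step 4: p0@(0,2) p1@ESC p2@(0,4) p3@ESC -> at (0,4): 1 [p2], cum=2
Step 5: p0@ESC p1@ESC p2@ESC p3@ESC -> at (0,4): 0 [-], cum=2
Total visits = 2

Answer: 2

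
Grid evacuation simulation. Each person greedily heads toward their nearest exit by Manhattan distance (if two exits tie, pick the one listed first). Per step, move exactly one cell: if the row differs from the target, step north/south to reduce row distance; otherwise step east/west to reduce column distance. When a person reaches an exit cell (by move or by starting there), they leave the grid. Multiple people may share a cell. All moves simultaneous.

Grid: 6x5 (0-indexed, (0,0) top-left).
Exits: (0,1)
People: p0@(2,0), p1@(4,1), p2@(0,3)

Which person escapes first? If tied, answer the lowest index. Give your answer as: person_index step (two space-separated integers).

Step 1: p0:(2,0)->(1,0) | p1:(4,1)->(3,1) | p2:(0,3)->(0,2)
Step 2: p0:(1,0)->(0,0) | p1:(3,1)->(2,1) | p2:(0,2)->(0,1)->EXIT
Step 3: p0:(0,0)->(0,1)->EXIT | p1:(2,1)->(1,1) | p2:escaped
Step 4: p0:escaped | p1:(1,1)->(0,1)->EXIT | p2:escaped
Exit steps: [3, 4, 2]
First to escape: p2 at step 2

Answer: 2 2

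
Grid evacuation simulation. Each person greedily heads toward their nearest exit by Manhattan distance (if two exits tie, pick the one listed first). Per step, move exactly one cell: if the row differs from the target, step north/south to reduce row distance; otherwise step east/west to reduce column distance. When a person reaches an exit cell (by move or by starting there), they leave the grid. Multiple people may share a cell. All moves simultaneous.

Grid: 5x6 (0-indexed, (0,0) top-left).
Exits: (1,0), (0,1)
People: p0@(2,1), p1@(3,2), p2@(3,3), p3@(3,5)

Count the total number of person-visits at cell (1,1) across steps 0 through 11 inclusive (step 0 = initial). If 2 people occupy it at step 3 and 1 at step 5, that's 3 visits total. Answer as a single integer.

Answer: 4

Derivation:
Step 0: p0@(2,1) p1@(3,2) p2@(3,3) p3@(3,5) -> at (1,1): 0 [-], cum=0
Step 1: p0@(1,1) p1@(2,2) p2@(2,3) p3@(2,5) -> at (1,1): 1 [p0], cum=1
Step 2: p0@ESC p1@(1,2) p2@(1,3) p3@(1,5) -> at (1,1): 0 [-], cum=1
Step 3: p0@ESC p1@(1,1) p2@(1,2) p3@(1,4) -> at (1,1): 1 [p1], cum=2
Step 4: p0@ESC p1@ESC p2@(1,1) p3@(1,3) -> at (1,1): 1 [p2], cum=3
Step 5: p0@ESC p1@ESC p2@ESC p3@(1,2) -> at (1,1): 0 [-], cum=3
Step 6: p0@ESC p1@ESC p2@ESC p3@(1,1) -> at (1,1): 1 [p3], cum=4
Step 7: p0@ESC p1@ESC p2@ESC p3@ESC -> at (1,1): 0 [-], cum=4
Total visits = 4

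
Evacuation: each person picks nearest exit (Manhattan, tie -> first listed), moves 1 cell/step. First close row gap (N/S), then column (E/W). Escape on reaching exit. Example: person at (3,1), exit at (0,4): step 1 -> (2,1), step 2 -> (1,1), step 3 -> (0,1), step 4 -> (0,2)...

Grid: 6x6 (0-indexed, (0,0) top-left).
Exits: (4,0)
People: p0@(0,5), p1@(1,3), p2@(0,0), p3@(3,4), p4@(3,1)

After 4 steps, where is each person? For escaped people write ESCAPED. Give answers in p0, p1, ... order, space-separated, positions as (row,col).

Step 1: p0:(0,5)->(1,5) | p1:(1,3)->(2,3) | p2:(0,0)->(1,0) | p3:(3,4)->(4,4) | p4:(3,1)->(4,1)
Step 2: p0:(1,5)->(2,5) | p1:(2,3)->(3,3) | p2:(1,0)->(2,0) | p3:(4,4)->(4,3) | p4:(4,1)->(4,0)->EXIT
Step 3: p0:(2,5)->(3,5) | p1:(3,3)->(4,3) | p2:(2,0)->(3,0) | p3:(4,3)->(4,2) | p4:escaped
Step 4: p0:(3,5)->(4,5) | p1:(4,3)->(4,2) | p2:(3,0)->(4,0)->EXIT | p3:(4,2)->(4,1) | p4:escaped

(4,5) (4,2) ESCAPED (4,1) ESCAPED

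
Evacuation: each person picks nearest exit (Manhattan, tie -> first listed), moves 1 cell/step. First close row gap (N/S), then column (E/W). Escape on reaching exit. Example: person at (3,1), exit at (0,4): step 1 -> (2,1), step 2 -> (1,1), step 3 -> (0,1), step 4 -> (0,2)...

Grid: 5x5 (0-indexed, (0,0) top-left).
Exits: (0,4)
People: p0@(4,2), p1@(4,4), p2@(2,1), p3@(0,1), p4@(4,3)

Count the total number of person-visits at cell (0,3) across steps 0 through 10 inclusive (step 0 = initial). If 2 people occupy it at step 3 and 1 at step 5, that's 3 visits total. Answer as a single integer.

Step 0: p0@(4,2) p1@(4,4) p2@(2,1) p3@(0,1) p4@(4,3) -> at (0,3): 0 [-], cum=0
Step 1: p0@(3,2) p1@(3,4) p2@(1,1) p3@(0,2) p4@(3,3) -> at (0,3): 0 [-], cum=0
Step 2: p0@(2,2) p1@(2,4) p2@(0,1) p3@(0,3) p4@(2,3) -> at (0,3): 1 [p3], cum=1
Step 3: p0@(1,2) p1@(1,4) p2@(0,2) p3@ESC p4@(1,3) -> at (0,3): 0 [-], cum=1
Step 4: p0@(0,2) p1@ESC p2@(0,3) p3@ESC p4@(0,3) -> at (0,3): 2 [p2,p4], cum=3
Step 5: p0@(0,3) p1@ESC p2@ESC p3@ESC p4@ESC -> at (0,3): 1 [p0], cum=4
Step 6: p0@ESC p1@ESC p2@ESC p3@ESC p4@ESC -> at (0,3): 0 [-], cum=4
Total visits = 4

Answer: 4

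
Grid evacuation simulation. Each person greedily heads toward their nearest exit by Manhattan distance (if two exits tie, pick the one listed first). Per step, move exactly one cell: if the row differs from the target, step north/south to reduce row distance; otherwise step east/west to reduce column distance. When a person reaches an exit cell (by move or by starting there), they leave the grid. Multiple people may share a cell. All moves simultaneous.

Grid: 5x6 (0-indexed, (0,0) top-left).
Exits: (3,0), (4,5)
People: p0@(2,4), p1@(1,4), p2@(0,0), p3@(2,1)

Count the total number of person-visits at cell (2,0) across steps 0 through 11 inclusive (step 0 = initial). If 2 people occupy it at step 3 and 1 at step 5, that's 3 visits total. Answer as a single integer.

Step 0: p0@(2,4) p1@(1,4) p2@(0,0) p3@(2,1) -> at (2,0): 0 [-], cum=0
Step 1: p0@(3,4) p1@(2,4) p2@(1,0) p3@(3,1) -> at (2,0): 0 [-], cum=0
Step 2: p0@(4,4) p1@(3,4) p2@(2,0) p3@ESC -> at (2,0): 1 [p2], cum=1
Step 3: p0@ESC p1@(4,4) p2@ESC p3@ESC -> at (2,0): 0 [-], cum=1
Step 4: p0@ESC p1@ESC p2@ESC p3@ESC -> at (2,0): 0 [-], cum=1
Total visits = 1

Answer: 1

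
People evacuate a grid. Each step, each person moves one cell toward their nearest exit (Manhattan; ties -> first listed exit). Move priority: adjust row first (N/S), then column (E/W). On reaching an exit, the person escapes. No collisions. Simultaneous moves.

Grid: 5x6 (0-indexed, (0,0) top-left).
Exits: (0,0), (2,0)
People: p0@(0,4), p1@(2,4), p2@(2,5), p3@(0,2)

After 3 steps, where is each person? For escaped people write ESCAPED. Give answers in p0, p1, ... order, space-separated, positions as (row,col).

Step 1: p0:(0,4)->(0,3) | p1:(2,4)->(2,3) | p2:(2,5)->(2,4) | p3:(0,2)->(0,1)
Step 2: p0:(0,3)->(0,2) | p1:(2,3)->(2,2) | p2:(2,4)->(2,3) | p3:(0,1)->(0,0)->EXIT
Step 3: p0:(0,2)->(0,1) | p1:(2,2)->(2,1) | p2:(2,3)->(2,2) | p3:escaped

(0,1) (2,1) (2,2) ESCAPED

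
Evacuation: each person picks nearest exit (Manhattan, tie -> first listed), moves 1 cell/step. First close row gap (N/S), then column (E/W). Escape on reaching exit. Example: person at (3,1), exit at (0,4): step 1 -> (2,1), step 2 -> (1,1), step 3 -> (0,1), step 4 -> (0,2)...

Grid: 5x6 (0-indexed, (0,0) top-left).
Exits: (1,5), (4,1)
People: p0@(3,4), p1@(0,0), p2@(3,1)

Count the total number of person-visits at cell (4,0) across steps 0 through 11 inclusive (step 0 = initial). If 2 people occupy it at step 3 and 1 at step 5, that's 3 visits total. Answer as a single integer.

Step 0: p0@(3,4) p1@(0,0) p2@(3,1) -> at (4,0): 0 [-], cum=0
Step 1: p0@(2,4) p1@(1,0) p2@ESC -> at (4,0): 0 [-], cum=0
Step 2: p0@(1,4) p1@(2,0) p2@ESC -> at (4,0): 0 [-], cum=0
Step 3: p0@ESC p1@(3,0) p2@ESC -> at (4,0): 0 [-], cum=0
Step 4: p0@ESC p1@(4,0) p2@ESC -> at (4,0): 1 [p1], cum=1
Step 5: p0@ESC p1@ESC p2@ESC -> at (4,0): 0 [-], cum=1
Total visits = 1

Answer: 1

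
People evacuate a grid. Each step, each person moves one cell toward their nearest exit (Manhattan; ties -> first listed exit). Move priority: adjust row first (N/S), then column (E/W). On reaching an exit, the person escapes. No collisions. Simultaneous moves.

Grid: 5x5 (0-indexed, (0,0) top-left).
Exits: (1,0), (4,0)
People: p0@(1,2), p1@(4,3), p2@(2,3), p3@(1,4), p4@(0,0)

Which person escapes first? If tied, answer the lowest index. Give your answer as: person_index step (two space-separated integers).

Step 1: p0:(1,2)->(1,1) | p1:(4,3)->(4,2) | p2:(2,3)->(1,3) | p3:(1,4)->(1,3) | p4:(0,0)->(1,0)->EXIT
Step 2: p0:(1,1)->(1,0)->EXIT | p1:(4,2)->(4,1) | p2:(1,3)->(1,2) | p3:(1,3)->(1,2) | p4:escaped
Step 3: p0:escaped | p1:(4,1)->(4,0)->EXIT | p2:(1,2)->(1,1) | p3:(1,2)->(1,1) | p4:escaped
Step 4: p0:escaped | p1:escaped | p2:(1,1)->(1,0)->EXIT | p3:(1,1)->(1,0)->EXIT | p4:escaped
Exit steps: [2, 3, 4, 4, 1]
First to escape: p4 at step 1

Answer: 4 1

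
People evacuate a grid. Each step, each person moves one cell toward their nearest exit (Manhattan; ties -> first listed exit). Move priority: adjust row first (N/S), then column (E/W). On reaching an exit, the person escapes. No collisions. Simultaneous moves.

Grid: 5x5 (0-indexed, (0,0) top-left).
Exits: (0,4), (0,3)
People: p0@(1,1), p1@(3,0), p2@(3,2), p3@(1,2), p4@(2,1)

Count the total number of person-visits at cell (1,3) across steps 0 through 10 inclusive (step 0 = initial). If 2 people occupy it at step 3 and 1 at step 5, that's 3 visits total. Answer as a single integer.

Answer: 0

Derivation:
Step 0: p0@(1,1) p1@(3,0) p2@(3,2) p3@(1,2) p4@(2,1) -> at (1,3): 0 [-], cum=0
Step 1: p0@(0,1) p1@(2,0) p2@(2,2) p3@(0,2) p4@(1,1) -> at (1,3): 0 [-], cum=0
Step 2: p0@(0,2) p1@(1,0) p2@(1,2) p3@ESC p4@(0,1) -> at (1,3): 0 [-], cum=0
Step 3: p0@ESC p1@(0,0) p2@(0,2) p3@ESC p4@(0,2) -> at (1,3): 0 [-], cum=0
Step 4: p0@ESC p1@(0,1) p2@ESC p3@ESC p4@ESC -> at (1,3): 0 [-], cum=0
Step 5: p0@ESC p1@(0,2) p2@ESC p3@ESC p4@ESC -> at (1,3): 0 [-], cum=0
Step 6: p0@ESC p1@ESC p2@ESC p3@ESC p4@ESC -> at (1,3): 0 [-], cum=0
Total visits = 0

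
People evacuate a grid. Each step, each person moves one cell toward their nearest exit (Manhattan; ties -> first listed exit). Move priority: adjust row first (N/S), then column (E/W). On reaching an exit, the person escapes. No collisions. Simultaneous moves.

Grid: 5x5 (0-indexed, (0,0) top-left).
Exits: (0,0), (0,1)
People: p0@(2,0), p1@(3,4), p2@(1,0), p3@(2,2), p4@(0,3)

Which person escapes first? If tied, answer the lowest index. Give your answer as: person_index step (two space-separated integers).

Step 1: p0:(2,0)->(1,0) | p1:(3,4)->(2,4) | p2:(1,0)->(0,0)->EXIT | p3:(2,2)->(1,2) | p4:(0,3)->(0,2)
Step 2: p0:(1,0)->(0,0)->EXIT | p1:(2,4)->(1,4) | p2:escaped | p3:(1,2)->(0,2) | p4:(0,2)->(0,1)->EXIT
Step 3: p0:escaped | p1:(1,4)->(0,4) | p2:escaped | p3:(0,2)->(0,1)->EXIT | p4:escaped
Step 4: p0:escaped | p1:(0,4)->(0,3) | p2:escaped | p3:escaped | p4:escaped
Step 5: p0:escaped | p1:(0,3)->(0,2) | p2:escaped | p3:escaped | p4:escaped
Step 6: p0:escaped | p1:(0,2)->(0,1)->EXIT | p2:escaped | p3:escaped | p4:escaped
Exit steps: [2, 6, 1, 3, 2]
First to escape: p2 at step 1

Answer: 2 1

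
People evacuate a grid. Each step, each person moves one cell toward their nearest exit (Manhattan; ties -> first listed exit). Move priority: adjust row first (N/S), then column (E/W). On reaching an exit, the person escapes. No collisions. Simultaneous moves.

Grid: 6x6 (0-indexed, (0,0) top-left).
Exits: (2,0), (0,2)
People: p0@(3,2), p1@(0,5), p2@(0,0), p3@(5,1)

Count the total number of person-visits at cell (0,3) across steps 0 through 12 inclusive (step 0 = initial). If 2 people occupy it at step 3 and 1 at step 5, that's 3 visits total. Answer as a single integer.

Step 0: p0@(3,2) p1@(0,5) p2@(0,0) p3@(5,1) -> at (0,3): 0 [-], cum=0
Step 1: p0@(2,2) p1@(0,4) p2@(1,0) p3@(4,1) -> at (0,3): 0 [-], cum=0
Step 2: p0@(2,1) p1@(0,3) p2@ESC p3@(3,1) -> at (0,3): 1 [p1], cum=1
Step 3: p0@ESC p1@ESC p2@ESC p3@(2,1) -> at (0,3): 0 [-], cum=1
Step 4: p0@ESC p1@ESC p2@ESC p3@ESC -> at (0,3): 0 [-], cum=1
Total visits = 1

Answer: 1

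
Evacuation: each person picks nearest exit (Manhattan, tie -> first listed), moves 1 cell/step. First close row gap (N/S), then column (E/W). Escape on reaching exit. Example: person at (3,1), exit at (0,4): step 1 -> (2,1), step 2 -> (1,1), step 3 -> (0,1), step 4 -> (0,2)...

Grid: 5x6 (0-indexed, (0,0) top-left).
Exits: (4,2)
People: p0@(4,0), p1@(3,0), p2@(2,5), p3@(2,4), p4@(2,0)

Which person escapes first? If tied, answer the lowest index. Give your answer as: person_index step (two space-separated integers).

Step 1: p0:(4,0)->(4,1) | p1:(3,0)->(4,0) | p2:(2,5)->(3,5) | p3:(2,4)->(3,4) | p4:(2,0)->(3,0)
Step 2: p0:(4,1)->(4,2)->EXIT | p1:(4,0)->(4,1) | p2:(3,5)->(4,5) | p3:(3,4)->(4,4) | p4:(3,0)->(4,0)
Step 3: p0:escaped | p1:(4,1)->(4,2)->EXIT | p2:(4,5)->(4,4) | p3:(4,4)->(4,3) | p4:(4,0)->(4,1)
Step 4: p0:escaped | p1:escaped | p2:(4,4)->(4,3) | p3:(4,3)->(4,2)->EXIT | p4:(4,1)->(4,2)->EXIT
Step 5: p0:escaped | p1:escaped | p2:(4,3)->(4,2)->EXIT | p3:escaped | p4:escaped
Exit steps: [2, 3, 5, 4, 4]
First to escape: p0 at step 2

Answer: 0 2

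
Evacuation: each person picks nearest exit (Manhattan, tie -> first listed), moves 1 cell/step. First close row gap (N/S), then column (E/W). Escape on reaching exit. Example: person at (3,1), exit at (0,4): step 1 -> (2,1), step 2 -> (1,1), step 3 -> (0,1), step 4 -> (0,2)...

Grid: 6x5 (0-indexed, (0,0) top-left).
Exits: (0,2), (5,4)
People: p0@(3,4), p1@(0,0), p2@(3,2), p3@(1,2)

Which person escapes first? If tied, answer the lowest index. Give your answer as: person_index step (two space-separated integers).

Answer: 3 1

Derivation:
Step 1: p0:(3,4)->(4,4) | p1:(0,0)->(0,1) | p2:(3,2)->(2,2) | p3:(1,2)->(0,2)->EXIT
Step 2: p0:(4,4)->(5,4)->EXIT | p1:(0,1)->(0,2)->EXIT | p2:(2,2)->(1,2) | p3:escaped
Step 3: p0:escaped | p1:escaped | p2:(1,2)->(0,2)->EXIT | p3:escaped
Exit steps: [2, 2, 3, 1]
First to escape: p3 at step 1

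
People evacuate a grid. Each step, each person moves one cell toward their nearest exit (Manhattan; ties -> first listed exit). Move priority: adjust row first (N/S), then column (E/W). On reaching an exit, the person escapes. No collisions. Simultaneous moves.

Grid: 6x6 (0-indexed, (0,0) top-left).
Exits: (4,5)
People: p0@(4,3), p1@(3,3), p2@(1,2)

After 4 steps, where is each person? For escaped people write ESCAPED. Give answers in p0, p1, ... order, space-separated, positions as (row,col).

Step 1: p0:(4,3)->(4,4) | p1:(3,3)->(4,3) | p2:(1,2)->(2,2)
Step 2: p0:(4,4)->(4,5)->EXIT | p1:(4,3)->(4,4) | p2:(2,2)->(3,2)
Step 3: p0:escaped | p1:(4,4)->(4,5)->EXIT | p2:(3,2)->(4,2)
Step 4: p0:escaped | p1:escaped | p2:(4,2)->(4,3)

ESCAPED ESCAPED (4,3)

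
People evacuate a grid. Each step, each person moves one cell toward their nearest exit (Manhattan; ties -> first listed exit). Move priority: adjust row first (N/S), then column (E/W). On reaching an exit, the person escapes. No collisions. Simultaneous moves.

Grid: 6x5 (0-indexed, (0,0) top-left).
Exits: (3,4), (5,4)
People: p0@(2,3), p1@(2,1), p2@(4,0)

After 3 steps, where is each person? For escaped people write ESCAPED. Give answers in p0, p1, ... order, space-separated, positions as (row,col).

Step 1: p0:(2,3)->(3,3) | p1:(2,1)->(3,1) | p2:(4,0)->(3,0)
Step 2: p0:(3,3)->(3,4)->EXIT | p1:(3,1)->(3,2) | p2:(3,0)->(3,1)
Step 3: p0:escaped | p1:(3,2)->(3,3) | p2:(3,1)->(3,2)

ESCAPED (3,3) (3,2)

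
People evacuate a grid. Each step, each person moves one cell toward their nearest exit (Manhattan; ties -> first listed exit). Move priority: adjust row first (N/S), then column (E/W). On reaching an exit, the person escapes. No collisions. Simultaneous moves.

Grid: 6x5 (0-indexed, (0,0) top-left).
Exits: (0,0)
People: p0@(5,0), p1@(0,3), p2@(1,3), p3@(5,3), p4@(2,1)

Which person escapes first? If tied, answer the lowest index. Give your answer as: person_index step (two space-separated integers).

Step 1: p0:(5,0)->(4,0) | p1:(0,3)->(0,2) | p2:(1,3)->(0,3) | p3:(5,3)->(4,3) | p4:(2,1)->(1,1)
Step 2: p0:(4,0)->(3,0) | p1:(0,2)->(0,1) | p2:(0,3)->(0,2) | p3:(4,3)->(3,3) | p4:(1,1)->(0,1)
Step 3: p0:(3,0)->(2,0) | p1:(0,1)->(0,0)->EXIT | p2:(0,2)->(0,1) | p3:(3,3)->(2,3) | p4:(0,1)->(0,0)->EXIT
Step 4: p0:(2,0)->(1,0) | p1:escaped | p2:(0,1)->(0,0)->EXIT | p3:(2,3)->(1,3) | p4:escaped
Step 5: p0:(1,0)->(0,0)->EXIT | p1:escaped | p2:escaped | p3:(1,3)->(0,3) | p4:escaped
Step 6: p0:escaped | p1:escaped | p2:escaped | p3:(0,3)->(0,2) | p4:escaped
Step 7: p0:escaped | p1:escaped | p2:escaped | p3:(0,2)->(0,1) | p4:escaped
Step 8: p0:escaped | p1:escaped | p2:escaped | p3:(0,1)->(0,0)->EXIT | p4:escaped
Exit steps: [5, 3, 4, 8, 3]
First to escape: p1 at step 3

Answer: 1 3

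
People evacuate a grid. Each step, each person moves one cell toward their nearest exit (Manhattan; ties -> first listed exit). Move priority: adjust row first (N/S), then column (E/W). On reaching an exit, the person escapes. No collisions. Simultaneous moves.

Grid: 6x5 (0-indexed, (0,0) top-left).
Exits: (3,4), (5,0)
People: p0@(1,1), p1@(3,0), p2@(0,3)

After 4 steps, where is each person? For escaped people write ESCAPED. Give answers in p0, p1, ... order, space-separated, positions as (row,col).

Step 1: p0:(1,1)->(2,1) | p1:(3,0)->(4,0) | p2:(0,3)->(1,3)
Step 2: p0:(2,1)->(3,1) | p1:(4,0)->(5,0)->EXIT | p2:(1,3)->(2,3)
Step 3: p0:(3,1)->(3,2) | p1:escaped | p2:(2,3)->(3,3)
Step 4: p0:(3,2)->(3,3) | p1:escaped | p2:(3,3)->(3,4)->EXIT

(3,3) ESCAPED ESCAPED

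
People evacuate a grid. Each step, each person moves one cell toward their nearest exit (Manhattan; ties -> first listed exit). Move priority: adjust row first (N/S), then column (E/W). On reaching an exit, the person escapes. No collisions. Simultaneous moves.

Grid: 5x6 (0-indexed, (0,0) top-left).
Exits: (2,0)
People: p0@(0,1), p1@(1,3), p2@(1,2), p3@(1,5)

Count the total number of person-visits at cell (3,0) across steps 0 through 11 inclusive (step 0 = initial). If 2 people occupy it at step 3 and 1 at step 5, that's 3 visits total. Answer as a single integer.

Step 0: p0@(0,1) p1@(1,3) p2@(1,2) p3@(1,5) -> at (3,0): 0 [-], cum=0
Step 1: p0@(1,1) p1@(2,3) p2@(2,2) p3@(2,5) -> at (3,0): 0 [-], cum=0
Step 2: p0@(2,1) p1@(2,2) p2@(2,1) p3@(2,4) -> at (3,0): 0 [-], cum=0
Step 3: p0@ESC p1@(2,1) p2@ESC p3@(2,3) -> at (3,0): 0 [-], cum=0
Step 4: p0@ESC p1@ESC p2@ESC p3@(2,2) -> at (3,0): 0 [-], cum=0
Step 5: p0@ESC p1@ESC p2@ESC p3@(2,1) -> at (3,0): 0 [-], cum=0
Step 6: p0@ESC p1@ESC p2@ESC p3@ESC -> at (3,0): 0 [-], cum=0
Total visits = 0

Answer: 0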